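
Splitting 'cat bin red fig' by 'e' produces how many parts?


Splitting by 'e' breaks the string at each occurrence of the separator.
Text: 'cat bin red fig'
Parts after split:
  Part 1: 'cat bin r'
  Part 2: 'd fig'
Total parts: 2

2


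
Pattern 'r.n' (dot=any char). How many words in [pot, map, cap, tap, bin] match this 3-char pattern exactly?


Pattern 'r.n' means: starts with 'r', any single char, ends with 'n'.
Checking each word (must be exactly 3 chars):
  'pot' (len=3): no
  'map' (len=3): no
  'cap' (len=3): no
  'tap' (len=3): no
  'bin' (len=3): no
Matching words: []
Total: 0

0


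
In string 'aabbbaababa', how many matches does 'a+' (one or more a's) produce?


Pattern 'a+' matches one or more consecutive a's.
String: 'aabbbaababa'
Scanning for runs of a:
  Match 1: 'aa' (length 2)
  Match 2: 'aa' (length 2)
  Match 3: 'a' (length 1)
  Match 4: 'a' (length 1)
Total matches: 4

4


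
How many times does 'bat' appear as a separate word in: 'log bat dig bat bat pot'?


Scanning each word for exact match 'bat':
  Word 1: 'log' -> no
  Word 2: 'bat' -> MATCH
  Word 3: 'dig' -> no
  Word 4: 'bat' -> MATCH
  Word 5: 'bat' -> MATCH
  Word 6: 'pot' -> no
Total matches: 3

3


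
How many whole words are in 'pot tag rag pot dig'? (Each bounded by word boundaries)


Word boundaries (\b) mark the start/end of each word.
Text: 'pot tag rag pot dig'
Splitting by whitespace:
  Word 1: 'pot'
  Word 2: 'tag'
  Word 3: 'rag'
  Word 4: 'pot'
  Word 5: 'dig'
Total whole words: 5

5


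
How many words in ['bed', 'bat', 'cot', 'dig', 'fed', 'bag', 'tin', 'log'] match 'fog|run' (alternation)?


Alternation 'fog|run' matches either 'fog' or 'run'.
Checking each word:
  'bed' -> no
  'bat' -> no
  'cot' -> no
  'dig' -> no
  'fed' -> no
  'bag' -> no
  'tin' -> no
  'log' -> no
Matches: []
Count: 0

0


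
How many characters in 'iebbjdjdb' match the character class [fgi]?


Character class [fgi] matches any of: {f, g, i}
Scanning string 'iebbjdjdb' character by character:
  pos 0: 'i' -> MATCH
  pos 1: 'e' -> no
  pos 2: 'b' -> no
  pos 3: 'b' -> no
  pos 4: 'j' -> no
  pos 5: 'd' -> no
  pos 6: 'j' -> no
  pos 7: 'd' -> no
  pos 8: 'b' -> no
Total matches: 1

1


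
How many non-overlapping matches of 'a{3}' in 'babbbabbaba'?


Pattern 'a{3}' matches exactly 3 consecutive a's (greedy, non-overlapping).
String: 'babbbabbaba'
Scanning for runs of a's:
  Run at pos 1: 'a' (length 1) -> 0 match(es)
  Run at pos 5: 'a' (length 1) -> 0 match(es)
  Run at pos 8: 'a' (length 1) -> 0 match(es)
  Run at pos 10: 'a' (length 1) -> 0 match(es)
Matches found: []
Total: 0

0


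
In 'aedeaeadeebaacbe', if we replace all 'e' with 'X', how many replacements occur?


re.sub('e', 'X', text) replaces every occurrence of 'e' with 'X'.
Text: 'aedeaeadeebaacbe'
Scanning for 'e':
  pos 1: 'e' -> replacement #1
  pos 3: 'e' -> replacement #2
  pos 5: 'e' -> replacement #3
  pos 8: 'e' -> replacement #4
  pos 9: 'e' -> replacement #5
  pos 15: 'e' -> replacement #6
Total replacements: 6

6


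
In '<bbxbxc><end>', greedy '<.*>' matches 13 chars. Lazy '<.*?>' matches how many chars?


Greedy '<.*>' tries to match as MUCH as possible.
Lazy '<.*?>' tries to match as LITTLE as possible.

String: '<bbxbxc><end>'
Greedy '<.*>' starts at first '<' and extends to the LAST '>': '<bbxbxc><end>' (13 chars)
Lazy '<.*?>' starts at first '<' and stops at the FIRST '>': '<bbxbxc>' (8 chars)

8


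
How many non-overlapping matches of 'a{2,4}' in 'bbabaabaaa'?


Pattern 'a{2,4}' matches between 2 and 4 consecutive a's (greedy).
String: 'bbabaabaaa'
Finding runs of a's and applying greedy matching:
  Run at pos 2: 'a' (length 1)
  Run at pos 4: 'aa' (length 2)
  Run at pos 7: 'aaa' (length 3)
Matches: ['aa', 'aaa']
Count: 2

2


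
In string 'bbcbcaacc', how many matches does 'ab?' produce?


Pattern 'ab?' matches 'a' optionally followed by 'b'.
String: 'bbcbcaacc'
Scanning left to right for 'a' then checking next char:
  Match 1: 'a' (a not followed by b)
  Match 2: 'a' (a not followed by b)
Total matches: 2

2


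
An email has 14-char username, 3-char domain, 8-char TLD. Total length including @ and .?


An email address has format: username@domain.tld
Username length: 14
'@' character: 1
Domain length: 3
'.' character: 1
TLD length: 8
Total = 14 + 1 + 3 + 1 + 8 = 27

27


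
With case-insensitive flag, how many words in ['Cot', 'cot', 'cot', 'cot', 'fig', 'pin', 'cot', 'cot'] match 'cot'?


Case-insensitive matching: compare each word's lowercase form to 'cot'.
  'Cot' -> lower='cot' -> MATCH
  'cot' -> lower='cot' -> MATCH
  'cot' -> lower='cot' -> MATCH
  'cot' -> lower='cot' -> MATCH
  'fig' -> lower='fig' -> no
  'pin' -> lower='pin' -> no
  'cot' -> lower='cot' -> MATCH
  'cot' -> lower='cot' -> MATCH
Matches: ['Cot', 'cot', 'cot', 'cot', 'cot', 'cot']
Count: 6

6


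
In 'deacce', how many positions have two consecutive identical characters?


Looking for consecutive identical characters in 'deacce':
  pos 0-1: 'd' vs 'e' -> different
  pos 1-2: 'e' vs 'a' -> different
  pos 2-3: 'a' vs 'c' -> different
  pos 3-4: 'c' vs 'c' -> MATCH ('cc')
  pos 4-5: 'c' vs 'e' -> different
Consecutive identical pairs: ['cc']
Count: 1

1


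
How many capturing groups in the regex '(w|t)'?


To count capturing groups, count each '(' that starts a group.
Pattern: '(w|t)'
Walking through the pattern:
  Position 0: '(' -> group #1
Total capturing groups: 1

1


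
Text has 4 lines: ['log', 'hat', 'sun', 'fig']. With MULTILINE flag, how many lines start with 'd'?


With MULTILINE flag, ^ matches the start of each line.
Lines: ['log', 'hat', 'sun', 'fig']
Checking which lines start with 'd':
  Line 1: 'log' -> no
  Line 2: 'hat' -> no
  Line 3: 'sun' -> no
  Line 4: 'fig' -> no
Matching lines: []
Count: 0

0


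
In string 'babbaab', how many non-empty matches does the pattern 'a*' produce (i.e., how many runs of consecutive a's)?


Pattern 'a*' matches zero or more a's. We want non-empty runs of consecutive a's.
String: 'babbaab'
Walking through the string to find runs of a's:
  Run 1: positions 1-1 -> 'a'
  Run 2: positions 4-5 -> 'aa'
Non-empty runs found: ['a', 'aa']
Count: 2

2


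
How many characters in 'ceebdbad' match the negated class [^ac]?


Negated class [^ac] matches any char NOT in {a, c}
Scanning 'ceebdbad':
  pos 0: 'c' -> no (excluded)
  pos 1: 'e' -> MATCH
  pos 2: 'e' -> MATCH
  pos 3: 'b' -> MATCH
  pos 4: 'd' -> MATCH
  pos 5: 'b' -> MATCH
  pos 6: 'a' -> no (excluded)
  pos 7: 'd' -> MATCH
Total matches: 6

6


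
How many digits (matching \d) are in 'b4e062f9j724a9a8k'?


\d matches any digit 0-9.
Scanning 'b4e062f9j724a9a8k':
  pos 1: '4' -> DIGIT
  pos 3: '0' -> DIGIT
  pos 4: '6' -> DIGIT
  pos 5: '2' -> DIGIT
  pos 7: '9' -> DIGIT
  pos 9: '7' -> DIGIT
  pos 10: '2' -> DIGIT
  pos 11: '4' -> DIGIT
  pos 13: '9' -> DIGIT
  pos 15: '8' -> DIGIT
Digits found: ['4', '0', '6', '2', '9', '7', '2', '4', '9', '8']
Total: 10

10


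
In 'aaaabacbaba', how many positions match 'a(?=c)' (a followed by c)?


Lookahead 'a(?=c)' matches 'a' only when followed by 'c'.
String: 'aaaabacbaba'
Checking each position where char is 'a':
  pos 0: 'a' -> no (next='a')
  pos 1: 'a' -> no (next='a')
  pos 2: 'a' -> no (next='a')
  pos 3: 'a' -> no (next='b')
  pos 5: 'a' -> MATCH (next='c')
  pos 8: 'a' -> no (next='b')
Matching positions: [5]
Count: 1

1


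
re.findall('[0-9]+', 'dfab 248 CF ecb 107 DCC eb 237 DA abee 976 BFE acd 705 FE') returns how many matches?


Pattern '[0-9]+' finds one or more digits.
Text: 'dfab 248 CF ecb 107 DCC eb 237 DA abee 976 BFE acd 705 FE'
Scanning for matches:
  Match 1: '248'
  Match 2: '107'
  Match 3: '237'
  Match 4: '976'
  Match 5: '705'
Total matches: 5

5


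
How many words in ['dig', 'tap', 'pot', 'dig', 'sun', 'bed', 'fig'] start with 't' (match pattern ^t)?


Pattern ^t anchors to start of word. Check which words begin with 't':
  'dig' -> no
  'tap' -> MATCH (starts with 't')
  'pot' -> no
  'dig' -> no
  'sun' -> no
  'bed' -> no
  'fig' -> no
Matching words: ['tap']
Count: 1

1


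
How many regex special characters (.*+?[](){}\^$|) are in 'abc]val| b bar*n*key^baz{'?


Regex special characters are: . * + ? [ ] ( ) { } \ ^ $ |
Scanning 'abc]val| b bar*n*key^baz{':
  pos 3: ']' -> SPECIAL
  pos 7: '|' -> SPECIAL
  pos 14: '*' -> SPECIAL
  pos 16: '*' -> SPECIAL
  pos 20: '^' -> SPECIAL
  pos 24: '{' -> SPECIAL
Special chars found: [']', '|', '*', '*', '^', '{']
Total: 6

6


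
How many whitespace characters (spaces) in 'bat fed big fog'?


\s matches whitespace characters (spaces, tabs, etc.).
Text: 'bat fed big fog'
This text has 4 words separated by spaces.
Number of spaces = number of words - 1 = 4 - 1 = 3

3


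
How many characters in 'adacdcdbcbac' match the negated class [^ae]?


Negated class [^ae] matches any char NOT in {a, e}
Scanning 'adacdcdbcbac':
  pos 0: 'a' -> no (excluded)
  pos 1: 'd' -> MATCH
  pos 2: 'a' -> no (excluded)
  pos 3: 'c' -> MATCH
  pos 4: 'd' -> MATCH
  pos 5: 'c' -> MATCH
  pos 6: 'd' -> MATCH
  pos 7: 'b' -> MATCH
  pos 8: 'c' -> MATCH
  pos 9: 'b' -> MATCH
  pos 10: 'a' -> no (excluded)
  pos 11: 'c' -> MATCH
Total matches: 9

9


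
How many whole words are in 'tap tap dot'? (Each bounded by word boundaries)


Word boundaries (\b) mark the start/end of each word.
Text: 'tap tap dot'
Splitting by whitespace:
  Word 1: 'tap'
  Word 2: 'tap'
  Word 3: 'dot'
Total whole words: 3

3


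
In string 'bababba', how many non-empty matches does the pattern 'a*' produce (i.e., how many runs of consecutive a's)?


Pattern 'a*' matches zero or more a's. We want non-empty runs of consecutive a's.
String: 'bababba'
Walking through the string to find runs of a's:
  Run 1: positions 1-1 -> 'a'
  Run 2: positions 3-3 -> 'a'
  Run 3: positions 6-6 -> 'a'
Non-empty runs found: ['a', 'a', 'a']
Count: 3

3


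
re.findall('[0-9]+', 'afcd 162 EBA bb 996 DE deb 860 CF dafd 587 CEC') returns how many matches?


Pattern '[0-9]+' finds one or more digits.
Text: 'afcd 162 EBA bb 996 DE deb 860 CF dafd 587 CEC'
Scanning for matches:
  Match 1: '162'
  Match 2: '996'
  Match 3: '860'
  Match 4: '587'
Total matches: 4

4


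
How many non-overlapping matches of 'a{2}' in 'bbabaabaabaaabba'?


Pattern 'a{2}' matches exactly 2 consecutive a's (greedy, non-overlapping).
String: 'bbabaabaabaaabba'
Scanning for runs of a's:
  Run at pos 2: 'a' (length 1) -> 0 match(es)
  Run at pos 4: 'aa' (length 2) -> 1 match(es)
  Run at pos 7: 'aa' (length 2) -> 1 match(es)
  Run at pos 10: 'aaa' (length 3) -> 1 match(es)
  Run at pos 15: 'a' (length 1) -> 0 match(es)
Matches found: ['aa', 'aa', 'aa']
Total: 3

3


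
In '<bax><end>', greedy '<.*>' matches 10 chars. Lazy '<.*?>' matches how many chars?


Greedy '<.*>' tries to match as MUCH as possible.
Lazy '<.*?>' tries to match as LITTLE as possible.

String: '<bax><end>'
Greedy '<.*>' starts at first '<' and extends to the LAST '>': '<bax><end>' (10 chars)
Lazy '<.*?>' starts at first '<' and stops at the FIRST '>': '<bax>' (5 chars)

5


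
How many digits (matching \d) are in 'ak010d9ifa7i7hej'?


\d matches any digit 0-9.
Scanning 'ak010d9ifa7i7hej':
  pos 2: '0' -> DIGIT
  pos 3: '1' -> DIGIT
  pos 4: '0' -> DIGIT
  pos 6: '9' -> DIGIT
  pos 10: '7' -> DIGIT
  pos 12: '7' -> DIGIT
Digits found: ['0', '1', '0', '9', '7', '7']
Total: 6

6


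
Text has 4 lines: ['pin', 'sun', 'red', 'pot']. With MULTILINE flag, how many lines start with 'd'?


With MULTILINE flag, ^ matches the start of each line.
Lines: ['pin', 'sun', 'red', 'pot']
Checking which lines start with 'd':
  Line 1: 'pin' -> no
  Line 2: 'sun' -> no
  Line 3: 'red' -> no
  Line 4: 'pot' -> no
Matching lines: []
Count: 0

0


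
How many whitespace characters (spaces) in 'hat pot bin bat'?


\s matches whitespace characters (spaces, tabs, etc.).
Text: 'hat pot bin bat'
This text has 4 words separated by spaces.
Number of spaces = number of words - 1 = 4 - 1 = 3

3


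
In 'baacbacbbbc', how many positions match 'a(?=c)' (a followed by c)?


Lookahead 'a(?=c)' matches 'a' only when followed by 'c'.
String: 'baacbacbbbc'
Checking each position where char is 'a':
  pos 1: 'a' -> no (next='a')
  pos 2: 'a' -> MATCH (next='c')
  pos 5: 'a' -> MATCH (next='c')
Matching positions: [2, 5]
Count: 2

2


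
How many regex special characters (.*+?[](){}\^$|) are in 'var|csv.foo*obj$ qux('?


Regex special characters are: . * + ? [ ] ( ) { } \ ^ $ |
Scanning 'var|csv.foo*obj$ qux(':
  pos 3: '|' -> SPECIAL
  pos 7: '.' -> SPECIAL
  pos 11: '*' -> SPECIAL
  pos 15: '$' -> SPECIAL
  pos 20: '(' -> SPECIAL
Special chars found: ['|', '.', '*', '$', '(']
Total: 5

5


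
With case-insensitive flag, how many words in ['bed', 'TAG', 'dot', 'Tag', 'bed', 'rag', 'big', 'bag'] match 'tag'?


Case-insensitive matching: compare each word's lowercase form to 'tag'.
  'bed' -> lower='bed' -> no
  'TAG' -> lower='tag' -> MATCH
  'dot' -> lower='dot' -> no
  'Tag' -> lower='tag' -> MATCH
  'bed' -> lower='bed' -> no
  'rag' -> lower='rag' -> no
  'big' -> lower='big' -> no
  'bag' -> lower='bag' -> no
Matches: ['TAG', 'Tag']
Count: 2

2


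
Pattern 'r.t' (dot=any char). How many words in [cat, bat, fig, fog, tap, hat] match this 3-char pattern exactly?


Pattern 'r.t' means: starts with 'r', any single char, ends with 't'.
Checking each word (must be exactly 3 chars):
  'cat' (len=3): no
  'bat' (len=3): no
  'fig' (len=3): no
  'fog' (len=3): no
  'tap' (len=3): no
  'hat' (len=3): no
Matching words: []
Total: 0

0


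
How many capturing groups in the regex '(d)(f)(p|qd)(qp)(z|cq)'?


To count capturing groups, count each '(' that starts a group.
Pattern: '(d)(f)(p|qd)(qp)(z|cq)'
Walking through the pattern:
  Position 0: '(' -> group #1
  Position 3: '(' -> group #2
  Position 6: '(' -> group #3
  Position 12: '(' -> group #4
  Position 16: '(' -> group #5
Total capturing groups: 5

5


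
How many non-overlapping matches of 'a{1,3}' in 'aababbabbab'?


Pattern 'a{1,3}' matches between 1 and 3 consecutive a's (greedy).
String: 'aababbabbab'
Finding runs of a's and applying greedy matching:
  Run at pos 0: 'aa' (length 2)
  Run at pos 3: 'a' (length 1)
  Run at pos 6: 'a' (length 1)
  Run at pos 9: 'a' (length 1)
Matches: ['aa', 'a', 'a', 'a']
Count: 4

4


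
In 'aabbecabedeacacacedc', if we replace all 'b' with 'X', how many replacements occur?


re.sub('b', 'X', text) replaces every occurrence of 'b' with 'X'.
Text: 'aabbecabedeacacacedc'
Scanning for 'b':
  pos 2: 'b' -> replacement #1
  pos 3: 'b' -> replacement #2
  pos 7: 'b' -> replacement #3
Total replacements: 3

3


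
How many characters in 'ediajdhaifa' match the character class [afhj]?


Character class [afhj] matches any of: {a, f, h, j}
Scanning string 'ediajdhaifa' character by character:
  pos 0: 'e' -> no
  pos 1: 'd' -> no
  pos 2: 'i' -> no
  pos 3: 'a' -> MATCH
  pos 4: 'j' -> MATCH
  pos 5: 'd' -> no
  pos 6: 'h' -> MATCH
  pos 7: 'a' -> MATCH
  pos 8: 'i' -> no
  pos 9: 'f' -> MATCH
  pos 10: 'a' -> MATCH
Total matches: 6

6


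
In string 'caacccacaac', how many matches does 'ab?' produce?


Pattern 'ab?' matches 'a' optionally followed by 'b'.
String: 'caacccacaac'
Scanning left to right for 'a' then checking next char:
  Match 1: 'a' (a not followed by b)
  Match 2: 'a' (a not followed by b)
  Match 3: 'a' (a not followed by b)
  Match 4: 'a' (a not followed by b)
  Match 5: 'a' (a not followed by b)
Total matches: 5

5


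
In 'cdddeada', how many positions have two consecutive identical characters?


Looking for consecutive identical characters in 'cdddeada':
  pos 0-1: 'c' vs 'd' -> different
  pos 1-2: 'd' vs 'd' -> MATCH ('dd')
  pos 2-3: 'd' vs 'd' -> MATCH ('dd')
  pos 3-4: 'd' vs 'e' -> different
  pos 4-5: 'e' vs 'a' -> different
  pos 5-6: 'a' vs 'd' -> different
  pos 6-7: 'd' vs 'a' -> different
Consecutive identical pairs: ['dd', 'dd']
Count: 2

2


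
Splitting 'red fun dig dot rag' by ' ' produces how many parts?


Splitting by ' ' breaks the string at each occurrence of the separator.
Text: 'red fun dig dot rag'
Parts after split:
  Part 1: 'red'
  Part 2: 'fun'
  Part 3: 'dig'
  Part 4: 'dot'
  Part 5: 'rag'
Total parts: 5

5


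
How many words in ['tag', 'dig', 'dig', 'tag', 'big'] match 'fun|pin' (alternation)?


Alternation 'fun|pin' matches either 'fun' or 'pin'.
Checking each word:
  'tag' -> no
  'dig' -> no
  'dig' -> no
  'tag' -> no
  'big' -> no
Matches: []
Count: 0

0


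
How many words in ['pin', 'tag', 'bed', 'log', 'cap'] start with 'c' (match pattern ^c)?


Pattern ^c anchors to start of word. Check which words begin with 'c':
  'pin' -> no
  'tag' -> no
  'bed' -> no
  'log' -> no
  'cap' -> MATCH (starts with 'c')
Matching words: ['cap']
Count: 1

1


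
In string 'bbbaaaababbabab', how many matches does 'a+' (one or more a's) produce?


Pattern 'a+' matches one or more consecutive a's.
String: 'bbbaaaababbabab'
Scanning for runs of a:
  Match 1: 'aaaa' (length 4)
  Match 2: 'a' (length 1)
  Match 3: 'a' (length 1)
  Match 4: 'a' (length 1)
Total matches: 4

4


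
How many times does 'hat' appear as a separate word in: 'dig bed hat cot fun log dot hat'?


Scanning each word for exact match 'hat':
  Word 1: 'dig' -> no
  Word 2: 'bed' -> no
  Word 3: 'hat' -> MATCH
  Word 4: 'cot' -> no
  Word 5: 'fun' -> no
  Word 6: 'log' -> no
  Word 7: 'dot' -> no
  Word 8: 'hat' -> MATCH
Total matches: 2

2


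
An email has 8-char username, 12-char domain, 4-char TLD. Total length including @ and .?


An email address has format: username@domain.tld
Username length: 8
'@' character: 1
Domain length: 12
'.' character: 1
TLD length: 4
Total = 8 + 1 + 12 + 1 + 4 = 26

26


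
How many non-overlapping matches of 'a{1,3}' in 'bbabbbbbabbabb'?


Pattern 'a{1,3}' matches between 1 and 3 consecutive a's (greedy).
String: 'bbabbbbbabbabb'
Finding runs of a's and applying greedy matching:
  Run at pos 2: 'a' (length 1)
  Run at pos 8: 'a' (length 1)
  Run at pos 11: 'a' (length 1)
Matches: ['a', 'a', 'a']
Count: 3

3


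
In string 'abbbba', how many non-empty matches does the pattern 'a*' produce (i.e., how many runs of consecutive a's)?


Pattern 'a*' matches zero or more a's. We want non-empty runs of consecutive a's.
String: 'abbbba'
Walking through the string to find runs of a's:
  Run 1: positions 0-0 -> 'a'
  Run 2: positions 5-5 -> 'a'
Non-empty runs found: ['a', 'a']
Count: 2

2


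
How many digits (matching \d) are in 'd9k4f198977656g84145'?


\d matches any digit 0-9.
Scanning 'd9k4f198977656g84145':
  pos 1: '9' -> DIGIT
  pos 3: '4' -> DIGIT
  pos 5: '1' -> DIGIT
  pos 6: '9' -> DIGIT
  pos 7: '8' -> DIGIT
  pos 8: '9' -> DIGIT
  pos 9: '7' -> DIGIT
  pos 10: '7' -> DIGIT
  pos 11: '6' -> DIGIT
  pos 12: '5' -> DIGIT
  pos 13: '6' -> DIGIT
  pos 15: '8' -> DIGIT
  pos 16: '4' -> DIGIT
  pos 17: '1' -> DIGIT
  pos 18: '4' -> DIGIT
  pos 19: '5' -> DIGIT
Digits found: ['9', '4', '1', '9', '8', '9', '7', '7', '6', '5', '6', '8', '4', '1', '4', '5']
Total: 16

16


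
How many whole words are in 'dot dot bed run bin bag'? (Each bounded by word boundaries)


Word boundaries (\b) mark the start/end of each word.
Text: 'dot dot bed run bin bag'
Splitting by whitespace:
  Word 1: 'dot'
  Word 2: 'dot'
  Word 3: 'bed'
  Word 4: 'run'
  Word 5: 'bin'
  Word 6: 'bag'
Total whole words: 6

6


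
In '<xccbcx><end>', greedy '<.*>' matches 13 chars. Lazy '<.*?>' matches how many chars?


Greedy '<.*>' tries to match as MUCH as possible.
Lazy '<.*?>' tries to match as LITTLE as possible.

String: '<xccbcx><end>'
Greedy '<.*>' starts at first '<' and extends to the LAST '>': '<xccbcx><end>' (13 chars)
Lazy '<.*?>' starts at first '<' and stops at the FIRST '>': '<xccbcx>' (8 chars)

8


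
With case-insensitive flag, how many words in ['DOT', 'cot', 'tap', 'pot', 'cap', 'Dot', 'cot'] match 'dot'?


Case-insensitive matching: compare each word's lowercase form to 'dot'.
  'DOT' -> lower='dot' -> MATCH
  'cot' -> lower='cot' -> no
  'tap' -> lower='tap' -> no
  'pot' -> lower='pot' -> no
  'cap' -> lower='cap' -> no
  'Dot' -> lower='dot' -> MATCH
  'cot' -> lower='cot' -> no
Matches: ['DOT', 'Dot']
Count: 2

2


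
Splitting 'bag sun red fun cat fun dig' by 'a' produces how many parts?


Splitting by 'a' breaks the string at each occurrence of the separator.
Text: 'bag sun red fun cat fun dig'
Parts after split:
  Part 1: 'b'
  Part 2: 'g sun red fun c'
  Part 3: 't fun dig'
Total parts: 3

3


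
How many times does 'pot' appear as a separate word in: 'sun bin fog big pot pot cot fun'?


Scanning each word for exact match 'pot':
  Word 1: 'sun' -> no
  Word 2: 'bin' -> no
  Word 3: 'fog' -> no
  Word 4: 'big' -> no
  Word 5: 'pot' -> MATCH
  Word 6: 'pot' -> MATCH
  Word 7: 'cot' -> no
  Word 8: 'fun' -> no
Total matches: 2

2


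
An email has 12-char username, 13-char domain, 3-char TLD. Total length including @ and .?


An email address has format: username@domain.tld
Username length: 12
'@' character: 1
Domain length: 13
'.' character: 1
TLD length: 3
Total = 12 + 1 + 13 + 1 + 3 = 30

30


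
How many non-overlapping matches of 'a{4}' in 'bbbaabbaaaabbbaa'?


Pattern 'a{4}' matches exactly 4 consecutive a's (greedy, non-overlapping).
String: 'bbbaabbaaaabbbaa'
Scanning for runs of a's:
  Run at pos 3: 'aa' (length 2) -> 0 match(es)
  Run at pos 7: 'aaaa' (length 4) -> 1 match(es)
  Run at pos 14: 'aa' (length 2) -> 0 match(es)
Matches found: ['aaaa']
Total: 1

1


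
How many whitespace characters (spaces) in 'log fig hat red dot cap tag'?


\s matches whitespace characters (spaces, tabs, etc.).
Text: 'log fig hat red dot cap tag'
This text has 7 words separated by spaces.
Number of spaces = number of words - 1 = 7 - 1 = 6

6


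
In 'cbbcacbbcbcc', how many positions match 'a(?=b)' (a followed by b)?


Lookahead 'a(?=b)' matches 'a' only when followed by 'b'.
String: 'cbbcacbbcbcc'
Checking each position where char is 'a':
  pos 4: 'a' -> no (next='c')
Matching positions: []
Count: 0

0


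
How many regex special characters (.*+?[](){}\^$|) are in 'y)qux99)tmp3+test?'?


Regex special characters are: . * + ? [ ] ( ) { } \ ^ $ |
Scanning 'y)qux99)tmp3+test?':
  pos 1: ')' -> SPECIAL
  pos 7: ')' -> SPECIAL
  pos 12: '+' -> SPECIAL
  pos 17: '?' -> SPECIAL
Special chars found: [')', ')', '+', '?']
Total: 4

4


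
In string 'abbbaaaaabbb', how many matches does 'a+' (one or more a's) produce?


Pattern 'a+' matches one or more consecutive a's.
String: 'abbbaaaaabbb'
Scanning for runs of a:
  Match 1: 'a' (length 1)
  Match 2: 'aaaaa' (length 5)
Total matches: 2

2


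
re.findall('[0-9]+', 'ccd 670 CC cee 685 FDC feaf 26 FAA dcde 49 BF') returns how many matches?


Pattern '[0-9]+' finds one or more digits.
Text: 'ccd 670 CC cee 685 FDC feaf 26 FAA dcde 49 BF'
Scanning for matches:
  Match 1: '670'
  Match 2: '685'
  Match 3: '26'
  Match 4: '49'
Total matches: 4

4


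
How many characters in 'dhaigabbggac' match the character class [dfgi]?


Character class [dfgi] matches any of: {d, f, g, i}
Scanning string 'dhaigabbggac' character by character:
  pos 0: 'd' -> MATCH
  pos 1: 'h' -> no
  pos 2: 'a' -> no
  pos 3: 'i' -> MATCH
  pos 4: 'g' -> MATCH
  pos 5: 'a' -> no
  pos 6: 'b' -> no
  pos 7: 'b' -> no
  pos 8: 'g' -> MATCH
  pos 9: 'g' -> MATCH
  pos 10: 'a' -> no
  pos 11: 'c' -> no
Total matches: 5

5


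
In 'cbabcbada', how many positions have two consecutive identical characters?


Looking for consecutive identical characters in 'cbabcbada':
  pos 0-1: 'c' vs 'b' -> different
  pos 1-2: 'b' vs 'a' -> different
  pos 2-3: 'a' vs 'b' -> different
  pos 3-4: 'b' vs 'c' -> different
  pos 4-5: 'c' vs 'b' -> different
  pos 5-6: 'b' vs 'a' -> different
  pos 6-7: 'a' vs 'd' -> different
  pos 7-8: 'd' vs 'a' -> different
Consecutive identical pairs: []
Count: 0

0


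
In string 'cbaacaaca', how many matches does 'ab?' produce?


Pattern 'ab?' matches 'a' optionally followed by 'b'.
String: 'cbaacaaca'
Scanning left to right for 'a' then checking next char:
  Match 1: 'a' (a not followed by b)
  Match 2: 'a' (a not followed by b)
  Match 3: 'a' (a not followed by b)
  Match 4: 'a' (a not followed by b)
  Match 5: 'a' (a not followed by b)
Total matches: 5

5


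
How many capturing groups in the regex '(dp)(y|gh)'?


To count capturing groups, count each '(' that starts a group.
Pattern: '(dp)(y|gh)'
Walking through the pattern:
  Position 0: '(' -> group #1
  Position 4: '(' -> group #2
Total capturing groups: 2

2


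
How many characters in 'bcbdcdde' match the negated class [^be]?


Negated class [^be] matches any char NOT in {b, e}
Scanning 'bcbdcdde':
  pos 0: 'b' -> no (excluded)
  pos 1: 'c' -> MATCH
  pos 2: 'b' -> no (excluded)
  pos 3: 'd' -> MATCH
  pos 4: 'c' -> MATCH
  pos 5: 'd' -> MATCH
  pos 6: 'd' -> MATCH
  pos 7: 'e' -> no (excluded)
Total matches: 5

5


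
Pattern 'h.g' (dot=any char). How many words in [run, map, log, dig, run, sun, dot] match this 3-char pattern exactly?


Pattern 'h.g' means: starts with 'h', any single char, ends with 'g'.
Checking each word (must be exactly 3 chars):
  'run' (len=3): no
  'map' (len=3): no
  'log' (len=3): no
  'dig' (len=3): no
  'run' (len=3): no
  'sun' (len=3): no
  'dot' (len=3): no
Matching words: []
Total: 0

0


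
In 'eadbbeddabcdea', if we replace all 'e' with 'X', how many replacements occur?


re.sub('e', 'X', text) replaces every occurrence of 'e' with 'X'.
Text: 'eadbbeddabcdea'
Scanning for 'e':
  pos 0: 'e' -> replacement #1
  pos 5: 'e' -> replacement #2
  pos 12: 'e' -> replacement #3
Total replacements: 3

3


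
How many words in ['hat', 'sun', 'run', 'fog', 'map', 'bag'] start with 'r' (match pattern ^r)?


Pattern ^r anchors to start of word. Check which words begin with 'r':
  'hat' -> no
  'sun' -> no
  'run' -> MATCH (starts with 'r')
  'fog' -> no
  'map' -> no
  'bag' -> no
Matching words: ['run']
Count: 1

1


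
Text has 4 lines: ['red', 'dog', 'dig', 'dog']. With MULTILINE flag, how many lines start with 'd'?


With MULTILINE flag, ^ matches the start of each line.
Lines: ['red', 'dog', 'dig', 'dog']
Checking which lines start with 'd':
  Line 1: 'red' -> no
  Line 2: 'dog' -> MATCH
  Line 3: 'dig' -> MATCH
  Line 4: 'dog' -> MATCH
Matching lines: ['dog', 'dig', 'dog']
Count: 3

3


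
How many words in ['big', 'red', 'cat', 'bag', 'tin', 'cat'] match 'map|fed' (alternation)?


Alternation 'map|fed' matches either 'map' or 'fed'.
Checking each word:
  'big' -> no
  'red' -> no
  'cat' -> no
  'bag' -> no
  'tin' -> no
  'cat' -> no
Matches: []
Count: 0

0


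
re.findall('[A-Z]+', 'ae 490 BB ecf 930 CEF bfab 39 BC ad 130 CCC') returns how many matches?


Pattern '[A-Z]+' finds one or more uppercase letters.
Text: 'ae 490 BB ecf 930 CEF bfab 39 BC ad 130 CCC'
Scanning for matches:
  Match 1: 'BB'
  Match 2: 'CEF'
  Match 3: 'BC'
  Match 4: 'CCC'
Total matches: 4

4


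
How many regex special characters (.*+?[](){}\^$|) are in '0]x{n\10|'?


Regex special characters are: . * + ? [ ] ( ) { } \ ^ $ |
Scanning '0]x{n\10|':
  pos 1: ']' -> SPECIAL
  pos 3: '{' -> SPECIAL
  pos 5: '\' -> SPECIAL
  pos 8: '|' -> SPECIAL
Special chars found: [']', '{', '\\', '|']
Total: 4

4


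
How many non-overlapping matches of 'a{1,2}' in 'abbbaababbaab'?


Pattern 'a{1,2}' matches between 1 and 2 consecutive a's (greedy).
String: 'abbbaababbaab'
Finding runs of a's and applying greedy matching:
  Run at pos 0: 'a' (length 1)
  Run at pos 4: 'aa' (length 2)
  Run at pos 7: 'a' (length 1)
  Run at pos 10: 'aa' (length 2)
Matches: ['a', 'aa', 'a', 'aa']
Count: 4

4


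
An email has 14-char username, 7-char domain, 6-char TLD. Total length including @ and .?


An email address has format: username@domain.tld
Username length: 14
'@' character: 1
Domain length: 7
'.' character: 1
TLD length: 6
Total = 14 + 1 + 7 + 1 + 6 = 29

29


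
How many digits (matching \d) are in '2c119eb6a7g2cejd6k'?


\d matches any digit 0-9.
Scanning '2c119eb6a7g2cejd6k':
  pos 0: '2' -> DIGIT
  pos 2: '1' -> DIGIT
  pos 3: '1' -> DIGIT
  pos 4: '9' -> DIGIT
  pos 7: '6' -> DIGIT
  pos 9: '7' -> DIGIT
  pos 11: '2' -> DIGIT
  pos 16: '6' -> DIGIT
Digits found: ['2', '1', '1', '9', '6', '7', '2', '6']
Total: 8

8


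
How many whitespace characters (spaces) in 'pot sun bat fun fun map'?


\s matches whitespace characters (spaces, tabs, etc.).
Text: 'pot sun bat fun fun map'
This text has 6 words separated by spaces.
Number of spaces = number of words - 1 = 6 - 1 = 5

5


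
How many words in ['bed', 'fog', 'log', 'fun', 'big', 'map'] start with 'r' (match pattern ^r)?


Pattern ^r anchors to start of word. Check which words begin with 'r':
  'bed' -> no
  'fog' -> no
  'log' -> no
  'fun' -> no
  'big' -> no
  'map' -> no
Matching words: []
Count: 0

0


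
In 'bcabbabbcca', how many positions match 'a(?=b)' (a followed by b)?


Lookahead 'a(?=b)' matches 'a' only when followed by 'b'.
String: 'bcabbabbcca'
Checking each position where char is 'a':
  pos 2: 'a' -> MATCH (next='b')
  pos 5: 'a' -> MATCH (next='b')
Matching positions: [2, 5]
Count: 2

2


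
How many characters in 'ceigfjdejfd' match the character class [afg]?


Character class [afg] matches any of: {a, f, g}
Scanning string 'ceigfjdejfd' character by character:
  pos 0: 'c' -> no
  pos 1: 'e' -> no
  pos 2: 'i' -> no
  pos 3: 'g' -> MATCH
  pos 4: 'f' -> MATCH
  pos 5: 'j' -> no
  pos 6: 'd' -> no
  pos 7: 'e' -> no
  pos 8: 'j' -> no
  pos 9: 'f' -> MATCH
  pos 10: 'd' -> no
Total matches: 3

3


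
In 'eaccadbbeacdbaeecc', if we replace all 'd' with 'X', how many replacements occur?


re.sub('d', 'X', text) replaces every occurrence of 'd' with 'X'.
Text: 'eaccadbbeacdbaeecc'
Scanning for 'd':
  pos 5: 'd' -> replacement #1
  pos 11: 'd' -> replacement #2
Total replacements: 2

2


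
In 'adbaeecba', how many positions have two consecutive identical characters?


Looking for consecutive identical characters in 'adbaeecba':
  pos 0-1: 'a' vs 'd' -> different
  pos 1-2: 'd' vs 'b' -> different
  pos 2-3: 'b' vs 'a' -> different
  pos 3-4: 'a' vs 'e' -> different
  pos 4-5: 'e' vs 'e' -> MATCH ('ee')
  pos 5-6: 'e' vs 'c' -> different
  pos 6-7: 'c' vs 'b' -> different
  pos 7-8: 'b' vs 'a' -> different
Consecutive identical pairs: ['ee']
Count: 1

1


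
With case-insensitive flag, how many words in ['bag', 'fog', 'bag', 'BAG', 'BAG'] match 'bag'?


Case-insensitive matching: compare each word's lowercase form to 'bag'.
  'bag' -> lower='bag' -> MATCH
  'fog' -> lower='fog' -> no
  'bag' -> lower='bag' -> MATCH
  'BAG' -> lower='bag' -> MATCH
  'BAG' -> lower='bag' -> MATCH
Matches: ['bag', 'bag', 'BAG', 'BAG']
Count: 4

4


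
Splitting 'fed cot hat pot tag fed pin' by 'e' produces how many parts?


Splitting by 'e' breaks the string at each occurrence of the separator.
Text: 'fed cot hat pot tag fed pin'
Parts after split:
  Part 1: 'f'
  Part 2: 'd cot hat pot tag f'
  Part 3: 'd pin'
Total parts: 3

3


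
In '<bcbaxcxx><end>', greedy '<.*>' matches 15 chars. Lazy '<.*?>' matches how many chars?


Greedy '<.*>' tries to match as MUCH as possible.
Lazy '<.*?>' tries to match as LITTLE as possible.

String: '<bcbaxcxx><end>'
Greedy '<.*>' starts at first '<' and extends to the LAST '>': '<bcbaxcxx><end>' (15 chars)
Lazy '<.*?>' starts at first '<' and stops at the FIRST '>': '<bcbaxcxx>' (10 chars)

10


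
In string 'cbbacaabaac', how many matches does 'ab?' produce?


Pattern 'ab?' matches 'a' optionally followed by 'b'.
String: 'cbbacaabaac'
Scanning left to right for 'a' then checking next char:
  Match 1: 'a' (a not followed by b)
  Match 2: 'a' (a not followed by b)
  Match 3: 'ab' (a followed by b)
  Match 4: 'a' (a not followed by b)
  Match 5: 'a' (a not followed by b)
Total matches: 5

5


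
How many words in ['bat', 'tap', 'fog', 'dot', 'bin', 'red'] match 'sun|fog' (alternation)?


Alternation 'sun|fog' matches either 'sun' or 'fog'.
Checking each word:
  'bat' -> no
  'tap' -> no
  'fog' -> MATCH
  'dot' -> no
  'bin' -> no
  'red' -> no
Matches: ['fog']
Count: 1

1


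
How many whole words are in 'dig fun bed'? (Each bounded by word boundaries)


Word boundaries (\b) mark the start/end of each word.
Text: 'dig fun bed'
Splitting by whitespace:
  Word 1: 'dig'
  Word 2: 'fun'
  Word 3: 'bed'
Total whole words: 3

3


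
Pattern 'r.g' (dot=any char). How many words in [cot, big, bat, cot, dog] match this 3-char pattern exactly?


Pattern 'r.g' means: starts with 'r', any single char, ends with 'g'.
Checking each word (must be exactly 3 chars):
  'cot' (len=3): no
  'big' (len=3): no
  'bat' (len=3): no
  'cot' (len=3): no
  'dog' (len=3): no
Matching words: []
Total: 0

0


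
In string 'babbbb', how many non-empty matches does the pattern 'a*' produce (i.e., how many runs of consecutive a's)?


Pattern 'a*' matches zero or more a's. We want non-empty runs of consecutive a's.
String: 'babbbb'
Walking through the string to find runs of a's:
  Run 1: positions 1-1 -> 'a'
Non-empty runs found: ['a']
Count: 1

1


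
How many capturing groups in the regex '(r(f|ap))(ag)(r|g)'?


To count capturing groups, count each '(' that starts a group.
Pattern: '(r(f|ap))(ag)(r|g)'
Walking through the pattern:
  Position 0: '(' -> group #1
  Position 2: '(' -> group #2
  Position 9: '(' -> group #3
  Position 13: '(' -> group #4
Total capturing groups: 4

4


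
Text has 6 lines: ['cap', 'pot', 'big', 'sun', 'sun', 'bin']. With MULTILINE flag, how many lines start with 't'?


With MULTILINE flag, ^ matches the start of each line.
Lines: ['cap', 'pot', 'big', 'sun', 'sun', 'bin']
Checking which lines start with 't':
  Line 1: 'cap' -> no
  Line 2: 'pot' -> no
  Line 3: 'big' -> no
  Line 4: 'sun' -> no
  Line 5: 'sun' -> no
  Line 6: 'bin' -> no
Matching lines: []
Count: 0

0


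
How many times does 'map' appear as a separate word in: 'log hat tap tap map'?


Scanning each word for exact match 'map':
  Word 1: 'log' -> no
  Word 2: 'hat' -> no
  Word 3: 'tap' -> no
  Word 4: 'tap' -> no
  Word 5: 'map' -> MATCH
Total matches: 1

1


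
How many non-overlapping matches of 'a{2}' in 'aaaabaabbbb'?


Pattern 'a{2}' matches exactly 2 consecutive a's (greedy, non-overlapping).
String: 'aaaabaabbbb'
Scanning for runs of a's:
  Run at pos 0: 'aaaa' (length 4) -> 2 match(es)
  Run at pos 5: 'aa' (length 2) -> 1 match(es)
Matches found: ['aa', 'aa', 'aa']
Total: 3

3


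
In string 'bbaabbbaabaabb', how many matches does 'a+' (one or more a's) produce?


Pattern 'a+' matches one or more consecutive a's.
String: 'bbaabbbaabaabb'
Scanning for runs of a:
  Match 1: 'aa' (length 2)
  Match 2: 'aa' (length 2)
  Match 3: 'aa' (length 2)
Total matches: 3

3


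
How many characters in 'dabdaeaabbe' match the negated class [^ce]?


Negated class [^ce] matches any char NOT in {c, e}
Scanning 'dabdaeaabbe':
  pos 0: 'd' -> MATCH
  pos 1: 'a' -> MATCH
  pos 2: 'b' -> MATCH
  pos 3: 'd' -> MATCH
  pos 4: 'a' -> MATCH
  pos 5: 'e' -> no (excluded)
  pos 6: 'a' -> MATCH
  pos 7: 'a' -> MATCH
  pos 8: 'b' -> MATCH
  pos 9: 'b' -> MATCH
  pos 10: 'e' -> no (excluded)
Total matches: 9

9


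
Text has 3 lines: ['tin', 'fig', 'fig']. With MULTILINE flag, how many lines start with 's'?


With MULTILINE flag, ^ matches the start of each line.
Lines: ['tin', 'fig', 'fig']
Checking which lines start with 's':
  Line 1: 'tin' -> no
  Line 2: 'fig' -> no
  Line 3: 'fig' -> no
Matching lines: []
Count: 0

0


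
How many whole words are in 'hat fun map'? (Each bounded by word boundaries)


Word boundaries (\b) mark the start/end of each word.
Text: 'hat fun map'
Splitting by whitespace:
  Word 1: 'hat'
  Word 2: 'fun'
  Word 3: 'map'
Total whole words: 3

3


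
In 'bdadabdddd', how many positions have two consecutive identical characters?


Looking for consecutive identical characters in 'bdadabdddd':
  pos 0-1: 'b' vs 'd' -> different
  pos 1-2: 'd' vs 'a' -> different
  pos 2-3: 'a' vs 'd' -> different
  pos 3-4: 'd' vs 'a' -> different
  pos 4-5: 'a' vs 'b' -> different
  pos 5-6: 'b' vs 'd' -> different
  pos 6-7: 'd' vs 'd' -> MATCH ('dd')
  pos 7-8: 'd' vs 'd' -> MATCH ('dd')
  pos 8-9: 'd' vs 'd' -> MATCH ('dd')
Consecutive identical pairs: ['dd', 'dd', 'dd']
Count: 3

3


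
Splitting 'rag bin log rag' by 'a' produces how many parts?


Splitting by 'a' breaks the string at each occurrence of the separator.
Text: 'rag bin log rag'
Parts after split:
  Part 1: 'r'
  Part 2: 'g bin log r'
  Part 3: 'g'
Total parts: 3

3


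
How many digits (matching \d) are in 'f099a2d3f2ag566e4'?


\d matches any digit 0-9.
Scanning 'f099a2d3f2ag566e4':
  pos 1: '0' -> DIGIT
  pos 2: '9' -> DIGIT
  pos 3: '9' -> DIGIT
  pos 5: '2' -> DIGIT
  pos 7: '3' -> DIGIT
  pos 9: '2' -> DIGIT
  pos 12: '5' -> DIGIT
  pos 13: '6' -> DIGIT
  pos 14: '6' -> DIGIT
  pos 16: '4' -> DIGIT
Digits found: ['0', '9', '9', '2', '3', '2', '5', '6', '6', '4']
Total: 10

10


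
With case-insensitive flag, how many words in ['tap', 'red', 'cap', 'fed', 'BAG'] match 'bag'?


Case-insensitive matching: compare each word's lowercase form to 'bag'.
  'tap' -> lower='tap' -> no
  'red' -> lower='red' -> no
  'cap' -> lower='cap' -> no
  'fed' -> lower='fed' -> no
  'BAG' -> lower='bag' -> MATCH
Matches: ['BAG']
Count: 1

1


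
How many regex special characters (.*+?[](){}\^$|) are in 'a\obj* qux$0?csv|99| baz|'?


Regex special characters are: . * + ? [ ] ( ) { } \ ^ $ |
Scanning 'a\obj* qux$0?csv|99| baz|':
  pos 1: '\' -> SPECIAL
  pos 5: '*' -> SPECIAL
  pos 10: '$' -> SPECIAL
  pos 12: '?' -> SPECIAL
  pos 16: '|' -> SPECIAL
  pos 19: '|' -> SPECIAL
  pos 24: '|' -> SPECIAL
Special chars found: ['\\', '*', '$', '?', '|', '|', '|']
Total: 7

7


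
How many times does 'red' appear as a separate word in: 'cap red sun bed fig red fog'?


Scanning each word for exact match 'red':
  Word 1: 'cap' -> no
  Word 2: 'red' -> MATCH
  Word 3: 'sun' -> no
  Word 4: 'bed' -> no
  Word 5: 'fig' -> no
  Word 6: 'red' -> MATCH
  Word 7: 'fog' -> no
Total matches: 2

2


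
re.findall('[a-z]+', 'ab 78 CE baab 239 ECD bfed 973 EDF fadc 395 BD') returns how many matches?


Pattern '[a-z]+' finds one or more lowercase letters.
Text: 'ab 78 CE baab 239 ECD bfed 973 EDF fadc 395 BD'
Scanning for matches:
  Match 1: 'ab'
  Match 2: 'baab'
  Match 3: 'bfed'
  Match 4: 'fadc'
Total matches: 4

4


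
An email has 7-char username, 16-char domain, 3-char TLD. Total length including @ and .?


An email address has format: username@domain.tld
Username length: 7
'@' character: 1
Domain length: 16
'.' character: 1
TLD length: 3
Total = 7 + 1 + 16 + 1 + 3 = 28

28


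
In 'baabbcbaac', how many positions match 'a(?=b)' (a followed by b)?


Lookahead 'a(?=b)' matches 'a' only when followed by 'b'.
String: 'baabbcbaac'
Checking each position where char is 'a':
  pos 1: 'a' -> no (next='a')
  pos 2: 'a' -> MATCH (next='b')
  pos 7: 'a' -> no (next='a')
  pos 8: 'a' -> no (next='c')
Matching positions: [2]
Count: 1

1


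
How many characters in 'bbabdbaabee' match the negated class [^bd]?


Negated class [^bd] matches any char NOT in {b, d}
Scanning 'bbabdbaabee':
  pos 0: 'b' -> no (excluded)
  pos 1: 'b' -> no (excluded)
  pos 2: 'a' -> MATCH
  pos 3: 'b' -> no (excluded)
  pos 4: 'd' -> no (excluded)
  pos 5: 'b' -> no (excluded)
  pos 6: 'a' -> MATCH
  pos 7: 'a' -> MATCH
  pos 8: 'b' -> no (excluded)
  pos 9: 'e' -> MATCH
  pos 10: 'e' -> MATCH
Total matches: 5

5


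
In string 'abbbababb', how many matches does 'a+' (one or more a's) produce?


Pattern 'a+' matches one or more consecutive a's.
String: 'abbbababb'
Scanning for runs of a:
  Match 1: 'a' (length 1)
  Match 2: 'a' (length 1)
  Match 3: 'a' (length 1)
Total matches: 3

3
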